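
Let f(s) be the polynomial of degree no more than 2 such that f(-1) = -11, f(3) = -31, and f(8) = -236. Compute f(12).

-544

Write f(s) = as^2 + bs + c. Substituting each data point gives a linear system:
  a - b + c = -11
  9a + 3b + c = -31
  64a + 8b + c = -236
Solving the system yields a = -4, b = 3, c = -4.
So f(s) = -4s^2 + 3s - 4.
Then f(12) = -544.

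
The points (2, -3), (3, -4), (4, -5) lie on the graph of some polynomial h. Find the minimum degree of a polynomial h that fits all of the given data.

1

Forward differences of the values at s = 2, 3, 4:
  h  : -3  -4  -5
  Δ  : -1  -1
  Δ^2: 0
The first differences are constant (-1) and nonzero, while all higher differences vanish, so the minimal degree is 1.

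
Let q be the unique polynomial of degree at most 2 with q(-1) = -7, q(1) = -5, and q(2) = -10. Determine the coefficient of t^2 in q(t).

-2

Write q(t) = at^2 + bt + c. Substituting each data point gives a linear system:
  a - b + c = -7
  a + b + c = -5
  4a + 2b + c = -10
Solving the system yields a = -2, b = 1, c = -4.
So q(t) = -2t^2 + t - 4.
The leading coefficient is -2.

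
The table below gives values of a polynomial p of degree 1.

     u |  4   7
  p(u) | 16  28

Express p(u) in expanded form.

p(u) = 4u

Using the Lagrange interpolation formula with nodes 4, 7:
  L_0(u) = (u - 7) / -3
  L_1(u) = (u - 4) / 3
Then p(u) = 16·L_0(u) + 28·L_1(u).
Expanding and collecting terms gives p(u) = 4u.
Check: p(4) = 16. ✓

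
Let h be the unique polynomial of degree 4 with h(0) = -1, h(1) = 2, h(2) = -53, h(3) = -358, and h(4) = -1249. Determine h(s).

h(s) = -6s^4 + 4s^3 + s^2 + 4s - 1

Using the Lagrange interpolation formula with nodes 0, 1, 2, 3, 4:
  L_0(s) = (s - 1)(s - 2)(s - 3)(s - 4) / 24
  L_1(s) = s(s - 2)(s - 3)(s - 4) / -6
  L_2(s) = s(s - 1)(s - 3)(s - 4) / 4
  L_3(s) = s(s - 1)(s - 2)(s - 4) / -6
  L_4(s) = s(s - 1)(s - 2)(s - 3) / 24
Then h(s) = -1·L_0(s) + 2·L_1(s) - 53·L_2(s) - 358·L_3(s) - 1249·L_4(s).
Expanding and collecting terms gives h(s) = -6s^4 + 4s^3 + s^2 + 4s - 1.
Check: h(4) = -1249. ✓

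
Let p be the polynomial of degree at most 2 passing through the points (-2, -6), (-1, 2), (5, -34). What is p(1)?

6

Write p(x) = ax^2 + bx + c. Substituting each data point gives a linear system:
  4a - 2b + c = -6
  a - b + c = 2
  25a + 5b + c = -34
Solving the system yields a = -2, b = 2, c = 6.
So p(x) = -2x^2 + 2x + 6.
Then p(1) = 6.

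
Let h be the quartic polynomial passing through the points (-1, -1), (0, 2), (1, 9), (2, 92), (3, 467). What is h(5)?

3677

Write h(s) = as^4 + bs^3 + cs^2 + ds + e. Substituting each data point gives a linear system:
  a - b + c - d + e = -1
  e = 2
  a + b + c + d + e = 9
  16a + 8b + 4c + 2d + e = 92
  81a + 27b + 9c + 3d + e = 467
Solving the system yields a = 6, b = 0, c = -4, d = 5, e = 2.
So h(s) = 6s^4 - 4s^2 + 5s + 2.
Then h(5) = 3677.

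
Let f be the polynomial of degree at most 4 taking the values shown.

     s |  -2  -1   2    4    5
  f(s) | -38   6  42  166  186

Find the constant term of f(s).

6

Write f(s) = as^4 + bs^3 + cs^2 + ds + e. Substituting each data point gives a linear system:
  16a - 8b + 4c - 2d + e = -38
  a - b + c - d + e = 6
  16a + 8b + 4c + 2d + e = 42
  256a + 64b + 16c + 4d + e = 166
  625a + 125b + 25c + 5d + e = 186
Solving the system yields a = -1, b = 6, c = 3, d = -4, e = 6.
So f(s) = -s⁴ + 6s³ + 3s² - 4s + 6.
The constant term is 6.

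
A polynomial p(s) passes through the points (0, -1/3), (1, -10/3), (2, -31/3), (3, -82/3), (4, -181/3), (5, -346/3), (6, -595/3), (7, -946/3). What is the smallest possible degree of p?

3

Forward differences of the values at s = 0, 1, 2, 3, 4, 5, 6, 7:
  p  : -1/3  -10/3  -31/3  -82/3  -181/3  -346/3  -595/3  -946/3
  Δ  : -3  -7  -17  -33  -55  -83  -117
  Δ^2: -4  -10  -16  -22  -28  -34
  Δ^3: -6  -6  -6  -6  -6
  Δ^4: 0  0  0  0
  Δ^5: 0  0  0
  Δ^6: 0  0
  Δ^7: 0
The third differences are constant (-6) and nonzero, while all higher differences vanish, so the minimal degree is 3.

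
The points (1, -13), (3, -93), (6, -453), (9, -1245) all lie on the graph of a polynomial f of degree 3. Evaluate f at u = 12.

Using the Lagrange interpolation formula with nodes 1, 3, 6, 9:
  L_0(u) = (u - 3)(u - 6)(u - 9) / -80
  L_1(u) = (u - 1)(u - 6)(u - 9) / 36
  L_2(u) = (u - 1)(u - 3)(u - 9) / -45
  L_3(u) = (u - 1)(u - 3)(u - 6) / 144
Then f(u) = -13·L_0(u) - 93·L_1(u) - 453·L_2(u) - 1245·L_3(u).
Expanding and collecting terms gives f(u) = -u^3 - 6u^2 - 3u - 3.
Evaluating at u = 12: f(12) = -2631.

-2631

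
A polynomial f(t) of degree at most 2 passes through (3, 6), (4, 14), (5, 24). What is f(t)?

Write f(t) = at^2 + bt + c. Substituting each data point gives a linear system:
  9a + 3b + c = 6
  16a + 4b + c = 14
  25a + 5b + c = 24
Solving the system yields a = 1, b = 1, c = -6.
So f(t) = t^2 + t - 6.
Check: f(3) = 6. ✓

f(t) = t^2 + t - 6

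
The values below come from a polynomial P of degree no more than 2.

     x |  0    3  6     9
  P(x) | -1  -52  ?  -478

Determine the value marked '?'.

The 3 known points determine the degree-2 polynomial uniquely.
Write P(x) = ax^2 + bx + c. Substituting each data point gives a linear system:
  c = -1
  9a + 3b + c = -52
  81a + 9b + c = -478
Solving the system yields a = -6, b = 1, c = -1.
So P(x) = -6x^2 + x - 1.
Then P(6) = -211.

-211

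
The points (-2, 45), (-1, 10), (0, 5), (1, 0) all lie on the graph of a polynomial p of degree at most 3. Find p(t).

p(t) = -5t^3 + 5

Write p(t) = at^3 + bt^2 + ct + d. Substituting each data point gives a linear system:
  -8a + 4b - 2c + d = 45
  -a + b - c + d = 10
  d = 5
  a + b + c + d = 0
Solving the system yields a = -5, b = 0, c = 0, d = 5.
So p(t) = -5t^3 + 5.
Check: p(-1) = 10. ✓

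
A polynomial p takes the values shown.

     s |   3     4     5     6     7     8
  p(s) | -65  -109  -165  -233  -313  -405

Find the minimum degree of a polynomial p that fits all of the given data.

2

Forward differences of the values at s = 3, 4, 5, 6, 7, 8:
  p  : -65  -109  -165  -233  -313  -405
  Δ  : -44  -56  -68  -80  -92
  Δ^2: -12  -12  -12  -12
  Δ^3: 0  0  0
  Δ^4: 0  0
  Δ^5: 0
The second differences are constant (-12) and nonzero, while all higher differences vanish, so the minimal degree is 2.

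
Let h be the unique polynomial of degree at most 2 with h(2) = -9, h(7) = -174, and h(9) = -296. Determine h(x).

h(x) = -4x^2 + 3x + 1

Write h(x) = ax^2 + bx + c. Substituting each data point gives a linear system:
  4a + 2b + c = -9
  49a + 7b + c = -174
  81a + 9b + c = -296
Solving the system yields a = -4, b = 3, c = 1.
So h(x) = -4x^2 + 3x + 1.
Check: h(9) = -296. ✓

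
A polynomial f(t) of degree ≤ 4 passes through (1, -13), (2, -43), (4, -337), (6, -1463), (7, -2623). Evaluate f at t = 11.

-15163

Using the Lagrange interpolation formula with nodes 1, 2, 4, 6, 7:
  L_0(t) = (t - 2)(t - 4)(t - 6)(t - 7) / 90
  L_1(t) = (t - 1)(t - 4)(t - 6)(t - 7) / -40
  L_2(t) = (t - 1)(t - 2)(t - 6)(t - 7) / 36
  L_3(t) = (t - 1)(t - 2)(t - 4)(t - 7) / -40
  L_4(t) = (t - 1)(t - 2)(t - 4)(t - 6) / 90
Then f(t) = -13·L_0(t) - 43·L_1(t) - 337·L_2(t) - 1463·L_3(t) - 2623·L_4(t).
Expanding and collecting terms gives f(t) = -t^4 - 4t^2 - 3t - 5.
Evaluating at t = 11: f(11) = -15163.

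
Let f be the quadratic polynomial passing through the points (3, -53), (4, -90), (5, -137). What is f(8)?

-338

Using the Lagrange interpolation formula with nodes 3, 4, 5:
  L_0(u) = (u - 4)(u - 5) / 2
  L_1(u) = (u - 3)(u - 5) / -1
  L_2(u) = (u - 3)(u - 4) / 2
Then f(u) = -53·L_0(u) - 90·L_1(u) - 137·L_2(u).
Expanding and collecting terms gives f(u) = -5u^2 - 2u - 2.
Evaluating at u = 8: f(8) = -338.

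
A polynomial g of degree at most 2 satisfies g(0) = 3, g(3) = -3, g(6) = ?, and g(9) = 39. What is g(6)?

9

On equispaced nodes a degree-2 polynomial has vanishing third forward difference, so
  - g(0) + 3·g(3) - 3·g(6) + g(9) = 0.
Substituting the known values and solving for g(6):
  -3·g(6) = -27
  g(6) = 9.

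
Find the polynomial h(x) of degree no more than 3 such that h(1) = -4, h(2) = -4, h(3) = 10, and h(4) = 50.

Write h(x) = ax^3 + bx^2 + cx + d. Substituting each data point gives a linear system:
  a + b + c + d = -4
  8a + 4b + 2c + d = -4
  27a + 9b + 3c + d = 10
  64a + 16b + 4c + d = 50
Solving the system yields a = 2, b = -5, c = 1, d = -2.
So h(x) = 2x³ - 5x² + x - 2.
Check: h(3) = 10. ✓

h(x) = 2x^3 - 5x^2 + x - 2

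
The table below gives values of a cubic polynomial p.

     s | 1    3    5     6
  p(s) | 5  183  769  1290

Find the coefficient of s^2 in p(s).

Write p(s) = as^3 + bs^2 + cs + d. Substituting each data point gives a linear system:
  a + b + c + d = 5
  27a + 9b + 3c + d = 183
  125a + 25b + 5c + d = 769
  216a + 36b + 6c + d = 1290
Solving the system yields a = 5, b = 6, c = 0, d = -6.
So p(s) = 5s^3 + 6s^2 - 6.
The coefficient of s^2 is 6.

6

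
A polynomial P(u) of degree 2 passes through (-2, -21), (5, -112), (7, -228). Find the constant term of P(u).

3

Write P(u) = au^2 + bu + c. Substituting each data point gives a linear system:
  4a - 2b + c = -21
  25a + 5b + c = -112
  49a + 7b + c = -228
Solving the system yields a = -5, b = 2, c = 3.
So P(u) = -5u² + 2u + 3.
The constant term is 3.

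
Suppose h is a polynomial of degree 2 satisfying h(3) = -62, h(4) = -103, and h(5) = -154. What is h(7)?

Using the Lagrange interpolation formula with nodes 3, 4, 5:
  L_0(n) = (n - 4)(n - 5) / 2
  L_1(n) = (n - 3)(n - 5) / -1
  L_2(n) = (n - 3)(n - 4) / 2
Then h(n) = -62·L_0(n) - 103·L_1(n) - 154·L_2(n).
Expanding and collecting terms gives h(n) = -5n^2 - 6n + 1.
Evaluating at n = 7: h(7) = -286.

-286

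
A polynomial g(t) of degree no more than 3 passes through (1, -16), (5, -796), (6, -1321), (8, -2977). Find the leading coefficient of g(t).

Write g(t) = at^3 + bt^2 + ct + d. Substituting each data point gives a linear system:
  a + b + c + d = -16
  125a + 25b + 5c + d = -796
  216a + 36b + 6c + d = -1321
  512a + 64b + 8c + d = -2977
Solving the system yields a = -5, b = -6, c = -4, d = -1.
So g(t) = -5t³ - 6t² - 4t - 1.
The leading coefficient is -5.

-5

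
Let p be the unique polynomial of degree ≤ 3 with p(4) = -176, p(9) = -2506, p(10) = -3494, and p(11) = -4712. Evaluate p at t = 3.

-64

Using the Lagrange interpolation formula with nodes 4, 9, 10, 11:
  L_0(t) = (t - 9)(t - 10)(t - 11) / -210
  L_1(t) = (t - 4)(t - 10)(t - 11) / 10
  L_2(t) = (t - 4)(t - 9)(t - 11) / -6
  L_3(t) = (t - 4)(t - 9)(t - 10) / 14
Then p(t) = -176·L_0(t) - 2506·L_1(t) - 3494·L_2(t) - 4712·L_3(t).
Expanding and collecting terms gives p(t) = -4t³ + 5t² + t - 4.
Evaluating at t = 3: p(3) = -64.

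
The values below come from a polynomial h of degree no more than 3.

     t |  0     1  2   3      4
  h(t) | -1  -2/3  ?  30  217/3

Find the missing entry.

23/3

On equispaced nodes a degree-3 polynomial has vanishing fourth forward difference, so
  h(0) - 4·h(1) + 6·h(2) - 4·h(3) + h(4) = 0.
Substituting the known values and solving for h(2):
  6·h(2) = 46
  h(2) = 23/3.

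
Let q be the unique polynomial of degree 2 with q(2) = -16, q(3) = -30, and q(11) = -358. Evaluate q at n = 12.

Write q(n) = an^2 + bn + c. Substituting each data point gives a linear system:
  4a + 2b + c = -16
  9a + 3b + c = -30
  121a + 11b + c = -358
Solving the system yields a = -3, b = 1, c = -6.
So q(n) = -3n² + n - 6.
Then q(12) = -426.

-426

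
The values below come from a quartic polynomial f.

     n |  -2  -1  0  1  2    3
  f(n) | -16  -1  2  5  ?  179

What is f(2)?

44

The 5 known points determine the degree-4 polynomial uniquely.
Write f(n) = an^4 + bn^3 + cn^2 + dn + e. Substituting each data point gives a linear system:
  16a - 8b + 4c - 2d + e = -16
  a - b + c - d + e = -1
  e = 2
  a + b + c + d + e = 5
  81a + 27b + 9c + 3d + e = 179
Solving the system yields a = 1, b = 4, c = -1, d = -1, e = 2.
So f(n) = n^4 + 4n^3 - n^2 - n + 2.
Then f(2) = 44.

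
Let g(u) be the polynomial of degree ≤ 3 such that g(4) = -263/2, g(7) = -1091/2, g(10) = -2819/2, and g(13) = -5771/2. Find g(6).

-731/2

Using the Lagrange interpolation formula with nodes 4, 7, 10, 13:
  L_0(u) = (u - 7)(u - 10)(u - 13) / -162
  L_1(u) = (u - 4)(u - 10)(u - 13) / 54
  L_2(u) = (u - 4)(u - 7)(u - 13) / -54
  L_3(u) = (u - 4)(u - 7)(u - 10) / 162
Then g(u) = -263/2·L_0(u) - 1091/2·L_1(u) - 2819/2·L_2(u) - 5771/2·L_3(u).
Expanding and collecting terms gives g(u) = -u^3 - 4u^2 - u + 1/2.
Evaluating at u = 6: g(6) = -731/2.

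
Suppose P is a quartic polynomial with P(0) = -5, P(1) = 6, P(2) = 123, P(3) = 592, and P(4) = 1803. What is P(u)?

P(u) = 6u^4 + 5u^3 - 4u^2 + 4u - 5

Write P(u) = au^4 + bu^3 + cu^2 + du + e. Substituting each data point gives a linear system:
  e = -5
  a + b + c + d + e = 6
  16a + 8b + 4c + 2d + e = 123
  81a + 27b + 9c + 3d + e = 592
  256a + 64b + 16c + 4d + e = 1803
Solving the system yields a = 6, b = 5, c = -4, d = 4, e = -5.
So P(u) = 6u^4 + 5u^3 - 4u^2 + 4u - 5.
Check: P(3) = 592. ✓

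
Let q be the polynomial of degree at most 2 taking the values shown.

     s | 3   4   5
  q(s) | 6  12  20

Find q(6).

30

Forward differences of the values at s = 3, 4, 5:
  q  : 6  12  20
  Δ  : 6  8
  Δ^2: 2
The second differences are constant, confirming degree 2.
Interpolating (Newton forward form) and evaluating at s = 6 gives q(6) = 30.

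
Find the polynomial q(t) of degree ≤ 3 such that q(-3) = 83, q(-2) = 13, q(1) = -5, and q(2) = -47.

q(t) = -5t^3 - 4t^2 + 5t - 1

Using the Lagrange interpolation formula with nodes -3, -2, 1, 2:
  L_0(t) = (t + 2)(t - 1)(t - 2) / -20
  L_1(t) = (t + 3)(t - 1)(t - 2) / 12
  L_2(t) = (t + 3)(t + 2)(t - 2) / -12
  L_3(t) = (t + 3)(t + 2)(t - 1) / 20
Then q(t) = 83·L_0(t) + 13·L_1(t) - 5·L_2(t) - 47·L_3(t).
Expanding and collecting terms gives q(t) = -5t^3 - 4t^2 + 5t - 1.
Check: q(-2) = 13. ✓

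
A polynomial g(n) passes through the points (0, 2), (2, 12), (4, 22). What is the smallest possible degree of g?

Forward differences of the values at n = 0, 2, 4:
  g  : 2  12  22
  Δ  : 10  10
  Δ^2: 0
The first differences are constant (10) and nonzero, while all higher differences vanish, so the minimal degree is 1.

1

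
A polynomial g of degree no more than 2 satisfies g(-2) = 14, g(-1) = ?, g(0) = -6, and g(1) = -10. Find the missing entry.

On equispaced nodes a degree-2 polynomial has vanishing third forward difference, so
  - g(-2) + 3·g(-1) - 3·g(0) + g(1) = 0.
Substituting the known values and solving for g(-1):
  3·g(-1) = 6
  g(-1) = 2.

2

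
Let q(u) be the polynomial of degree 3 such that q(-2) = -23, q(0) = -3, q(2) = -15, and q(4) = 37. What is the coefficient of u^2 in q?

Write q(u) = au^3 + bu^2 + cu + d. Substituting each data point gives a linear system:
  -8a + 4b - 2c + d = -23
  d = -3
  8a + 4b + 2c + d = -15
  64a + 16b + 4c + d = 37
Solving the system yields a = 2, b = -4, c = -6, d = -3.
So q(u) = 2u^3 - 4u^2 - 6u - 3.
The coefficient of u^2 is -4.

-4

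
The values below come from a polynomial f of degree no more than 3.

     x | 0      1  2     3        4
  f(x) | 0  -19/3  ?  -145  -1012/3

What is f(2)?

-134/3

The 4 known points determine the degree-3 polynomial uniquely.
Write f(x) = ax^3 + bx^2 + cx + d. Substituting each data point gives a linear system:
  d = 0
  a + b + c + d = -19/3
  27a + 9b + 3c + d = -145
  64a + 16b + 4c + d = -1012/3
Solving the system yields a = -5, b = -1, c = -1/3, d = 0.
So f(x) = -5x^3 - x^2 - (1/3)x.
Then f(2) = -134/3.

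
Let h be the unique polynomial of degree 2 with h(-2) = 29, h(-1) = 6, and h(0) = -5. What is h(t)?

Using the Lagrange interpolation formula with nodes -2, -1, 0:
  L_0(t) = (t + 1)t / 2
  L_1(t) = (t + 2)t / -1
  L_2(t) = (t + 2)(t + 1) / 2
Then h(t) = 29·L_0(t) + 6·L_1(t) - 5·L_2(t).
Expanding and collecting terms gives h(t) = 6t^2 - 5t - 5.
Check: h(-2) = 29. ✓

h(t) = 6t^2 - 5t - 5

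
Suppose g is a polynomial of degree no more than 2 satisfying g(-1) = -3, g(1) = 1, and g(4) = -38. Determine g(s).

Write g(s) = as^2 + bs + c. Substituting each data point gives a linear system:
  a - b + c = -3
  a + b + c = 1
  16a + 4b + c = -38
Solving the system yields a = -3, b = 2, c = 2.
So g(s) = -3s^2 + 2s + 2.
Check: g(1) = 1. ✓

g(s) = -3s^2 + 2s + 2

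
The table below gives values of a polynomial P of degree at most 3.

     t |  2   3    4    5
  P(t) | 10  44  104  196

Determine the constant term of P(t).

-4

Write P(t) = at^3 + bt^2 + ct + d. Substituting each data point gives a linear system:
  8a + 4b + 2c + d = 10
  27a + 9b + 3c + d = 44
  64a + 16b + 4c + d = 104
  125a + 25b + 5c + d = 196
Solving the system yields a = 1, b = 4, c = -5, d = -4.
So P(t) = t³ + 4t² - 5t - 4.
The constant term is -4.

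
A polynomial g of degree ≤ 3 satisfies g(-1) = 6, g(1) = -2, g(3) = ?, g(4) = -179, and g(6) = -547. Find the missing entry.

The 4 known points determine the degree-3 polynomial uniquely.
Write g(u) = au^3 + bu^2 + cu + d. Substituting each data point gives a linear system:
  -a + b - c + d = 6
  a + b + c + d = -2
  64a + 16b + 4c + d = -179
  216a + 36b + 6c + d = -547
Solving the system yields a = -2, b = -3, c = -2, d = 5.
So g(u) = -2u³ - 3u² - 2u + 5.
Then g(3) = -82.

-82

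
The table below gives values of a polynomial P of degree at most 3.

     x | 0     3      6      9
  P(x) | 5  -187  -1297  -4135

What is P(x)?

P(x) = -5x^3 - 6x^2 - x + 5

Write P(x) = ax^3 + bx^2 + cx + d. Substituting each data point gives a linear system:
  d = 5
  27a + 9b + 3c + d = -187
  216a + 36b + 6c + d = -1297
  729a + 81b + 9c + d = -4135
Solving the system yields a = -5, b = -6, c = -1, d = 5.
So P(x) = -5x^3 - 6x^2 - x + 5.
Check: P(9) = -4135. ✓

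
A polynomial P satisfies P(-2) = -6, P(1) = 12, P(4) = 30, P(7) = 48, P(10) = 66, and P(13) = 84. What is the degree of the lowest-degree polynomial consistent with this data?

Forward differences of the values at t = -2, 1, 4, 7, 10, 13:
  P  : -6  12  30  48  66  84
  Δ  : 18  18  18  18  18
  Δ^2: 0  0  0  0
  Δ^3: 0  0  0
  Δ^4: 0  0
  Δ^5: 0
The first differences are constant (18) and nonzero, while all higher differences vanish, so the minimal degree is 1.

1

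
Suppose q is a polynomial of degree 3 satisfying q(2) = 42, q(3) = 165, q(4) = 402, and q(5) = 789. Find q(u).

q(u) = 6u^3 + 3u^2 - 6u - 6

Using the Lagrange interpolation formula with nodes 2, 3, 4, 5:
  L_0(u) = (u - 3)(u - 4)(u - 5) / -6
  L_1(u) = (u - 2)(u - 4)(u - 5) / 2
  L_2(u) = (u - 2)(u - 3)(u - 5) / -2
  L_3(u) = (u - 2)(u - 3)(u - 4) / 6
Then q(u) = 42·L_0(u) + 165·L_1(u) + 402·L_2(u) + 789·L_3(u).
Expanding and collecting terms gives q(u) = 6u^3 + 3u^2 - 6u - 6.
Check: q(3) = 165. ✓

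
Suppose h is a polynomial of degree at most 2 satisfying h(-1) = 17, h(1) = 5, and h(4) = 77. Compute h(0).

Write h(t) = at^2 + bt + c. Substituting each data point gives a linear system:
  a - b + c = 17
  a + b + c = 5
  16a + 4b + c = 77
Solving the system yields a = 6, b = -6, c = 5.
So h(t) = 6t² - 6t + 5.
Then h(0) = 5.

5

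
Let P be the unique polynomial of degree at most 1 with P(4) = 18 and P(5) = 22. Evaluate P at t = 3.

Write P(t) = at + b. Substituting each data point gives a linear system:
  4a + b = 18
  5a + b = 22
Solving the system yields a = 4, b = 2.
So P(t) = 4t + 2.
Then P(3) = 14.

14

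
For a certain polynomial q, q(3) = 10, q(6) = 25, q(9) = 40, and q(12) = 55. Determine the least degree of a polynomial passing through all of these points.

1

Forward differences of the values at s = 3, 6, 9, 12:
  q  : 10  25  40  55
  Δ  : 15  15  15
  Δ^2: 0  0
  Δ^3: 0
The first differences are constant (15) and nonzero, while all higher differences vanish, so the minimal degree is 1.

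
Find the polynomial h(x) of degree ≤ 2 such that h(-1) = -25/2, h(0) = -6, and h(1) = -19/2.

h(x) = -5x^2 + (3/2)x - 6

Using the Lagrange interpolation formula with nodes -1, 0, 1:
  L_0(x) = x(x - 1) / 2
  L_1(x) = (x + 1)(x - 1) / -1
  L_2(x) = (x + 1)x / 2
Then h(x) = -25/2·L_0(x) - 6·L_1(x) - 19/2·L_2(x).
Expanding and collecting terms gives h(x) = -5x^2 + (3/2)x - 6.
Check: h(1) = -19/2. ✓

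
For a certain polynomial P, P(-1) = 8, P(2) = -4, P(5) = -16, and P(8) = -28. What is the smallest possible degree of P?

Forward differences of the values at n = -1, 2, 5, 8:
  P  : 8  -4  -16  -28
  Δ  : -12  -12  -12
  Δ^2: 0  0
  Δ^3: 0
The first differences are constant (-12) and nonzero, while all higher differences vanish, so the minimal degree is 1.

1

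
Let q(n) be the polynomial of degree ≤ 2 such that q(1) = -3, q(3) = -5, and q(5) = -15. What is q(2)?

-3

Forward differences of the values at n = 1, 3, 5:
  q  : -3  -5  -15
  Δ  : -2  -10
  Δ^2: -8
The second differences are constant, confirming degree 2.
Interpolating (Newton forward form) and evaluating at n = 2 gives q(2) = -3.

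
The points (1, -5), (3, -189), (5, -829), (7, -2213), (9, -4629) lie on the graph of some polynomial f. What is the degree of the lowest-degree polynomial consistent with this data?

Forward differences of the values at x = 1, 3, 5, 7, 9:
  f  : -5  -189  -829  -2213  -4629
  Δ  : -184  -640  -1384  -2416
  Δ^2: -456  -744  -1032
  Δ^3: -288  -288
  Δ^4: 0
The third differences are constant (-288) and nonzero, while all higher differences vanish, so the minimal degree is 3.

3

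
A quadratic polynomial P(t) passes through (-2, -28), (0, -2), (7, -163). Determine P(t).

P(t) = -4t^2 + 5t - 2

Write P(t) = at^2 + bt + c. Substituting each data point gives a linear system:
  4a - 2b + c = -28
  c = -2
  49a + 7b + c = -163
Solving the system yields a = -4, b = 5, c = -2.
So P(t) = -4t^2 + 5t - 2.
Check: P(-2) = -28. ✓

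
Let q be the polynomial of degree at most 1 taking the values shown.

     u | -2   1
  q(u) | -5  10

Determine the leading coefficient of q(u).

Write q(u) = au + b. Substituting each data point gives a linear system:
  -2a + b = -5
  a + b = 10
Solving the system yields a = 5, b = 5.
So q(u) = 5u + 5.
The leading coefficient is 5.

5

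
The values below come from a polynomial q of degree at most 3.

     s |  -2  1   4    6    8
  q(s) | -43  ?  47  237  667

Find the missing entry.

The 4 known points determine the degree-3 polynomial uniquely.
Write q(s) = as^3 + bs^2 + cs + d. Substituting each data point gives a linear system:
  -8a + 4b - 2c + d = -43
  64a + 16b + 4c + d = 47
  216a + 36b + 6c + d = 237
  512a + 64b + 8c + d = 667
Solving the system yields a = 2, b = -6, c = 3, d = 3.
So q(s) = 2s^3 - 6s^2 + 3s + 3.
Then q(1) = 2.

2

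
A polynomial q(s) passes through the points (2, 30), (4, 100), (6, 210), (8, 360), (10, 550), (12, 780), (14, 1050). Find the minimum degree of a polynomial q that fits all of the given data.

Forward differences of the values at s = 2, 4, 6, 8, 10, 12, 14:
  q  : 30  100  210  360  550  780  1050
  Δ  : 70  110  150  190  230  270
  Δ^2: 40  40  40  40  40
  Δ^3: 0  0  0  0
  Δ^4: 0  0  0
  Δ^5: 0  0
  Δ^6: 0
The second differences are constant (40) and nonzero, while all higher differences vanish, so the minimal degree is 2.

2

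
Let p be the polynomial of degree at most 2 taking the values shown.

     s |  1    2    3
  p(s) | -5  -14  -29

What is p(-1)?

Using the Lagrange interpolation formula with nodes 1, 2, 3:
  L_0(s) = (s - 2)(s - 3) / 2
  L_1(s) = (s - 1)(s - 3) / -1
  L_2(s) = (s - 1)(s - 2) / 2
Then p(s) = -5·L_0(s) - 14·L_1(s) - 29·L_2(s).
Expanding and collecting terms gives p(s) = -3s^2 - 2.
Evaluating at s = -1: p(-1) = -5.

-5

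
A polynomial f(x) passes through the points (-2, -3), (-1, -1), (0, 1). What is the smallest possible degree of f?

1

Forward differences of the values at x = -2, -1, 0:
  f  : -3  -1  1
  Δ  : 2  2
  Δ^2: 0
The first differences are constant (2) and nonzero, while all higher differences vanish, so the minimal degree is 1.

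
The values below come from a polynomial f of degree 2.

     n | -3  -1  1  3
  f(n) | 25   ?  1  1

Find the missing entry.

The 3 known points determine the degree-2 polynomial uniquely.
Write f(n) = an^2 + bn + c. Substituting each data point gives a linear system:
  9a - 3b + c = 25
  a + b + c = 1
  9a + 3b + c = 1
Solving the system yields a = 1, b = -4, c = 4.
So f(n) = n^2 - 4n + 4.
Then f(-1) = 9.

9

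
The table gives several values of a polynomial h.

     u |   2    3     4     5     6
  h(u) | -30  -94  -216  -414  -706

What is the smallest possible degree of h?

Forward differences of the values at u = 2, 3, 4, 5, 6:
  h  : -30  -94  -216  -414  -706
  Δ  : -64  -122  -198  -292
  Δ^2: -58  -76  -94
  Δ^3: -18  -18
  Δ^4: 0
The third differences are constant (-18) and nonzero, while all higher differences vanish, so the minimal degree is 3.

3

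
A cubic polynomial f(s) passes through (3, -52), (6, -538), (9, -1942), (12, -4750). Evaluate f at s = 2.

Write f(s) = as^3 + bs^2 + cs + d. Substituting each data point gives a linear system:
  27a + 9b + 3c + d = -52
  216a + 36b + 6c + d = -538
  729a + 81b + 9c + d = -1942
  1728a + 144b + 12c + d = -4750
Solving the system yields a = -3, b = 3, c = 0, d = 2.
So f(s) = -3s³ + 3s² + 2.
Then f(2) = -10.

-10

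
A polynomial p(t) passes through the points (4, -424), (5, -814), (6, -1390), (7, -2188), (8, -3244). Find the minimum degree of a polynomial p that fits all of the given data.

Forward differences of the values at t = 4, 5, 6, 7, 8:
  p  : -424  -814  -1390  -2188  -3244
  Δ  : -390  -576  -798  -1056
  Δ^2: -186  -222  -258
  Δ^3: -36  -36
  Δ^4: 0
The third differences are constant (-36) and nonzero, while all higher differences vanish, so the minimal degree is 3.

3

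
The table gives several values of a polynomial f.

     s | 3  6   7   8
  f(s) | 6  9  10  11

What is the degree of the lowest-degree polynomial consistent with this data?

Divided differences on the nodes 3, 6, 7, 8:
  order 0: 6  9  10  11
  order 1: 1  1  1
  order 2: 0  0
  order 3: 0
The order-1 divided differences are all 1 (nonzero) and every higher order vanishes, so the data lies on a polynomial of degree exactly 1.

1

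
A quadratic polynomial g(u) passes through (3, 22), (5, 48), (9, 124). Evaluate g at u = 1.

4

Write g(u) = au^2 + bu + c. Substituting each data point gives a linear system:
  9a + 3b + c = 22
  25a + 5b + c = 48
  81a + 9b + c = 124
Solving the system yields a = 1, b = 5, c = -2.
So g(u) = u^2 + 5u - 2.
Then g(1) = 4.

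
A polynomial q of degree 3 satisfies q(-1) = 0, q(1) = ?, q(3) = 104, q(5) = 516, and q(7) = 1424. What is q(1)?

-4

The 4 known points determine the degree-3 polynomial uniquely.
Write q(s) = as^3 + bs^2 + cs + d. Substituting each data point gives a linear system:
  -a + b - c + d = 0
  27a + 9b + 3c + d = 104
  125a + 25b + 5c + d = 516
  343a + 49b + 7c + d = 1424
Solving the system yields a = 4, b = 2, c = -6, d = -4.
So q(s) = 4s^3 + 2s^2 - 6s - 4.
Then q(1) = -4.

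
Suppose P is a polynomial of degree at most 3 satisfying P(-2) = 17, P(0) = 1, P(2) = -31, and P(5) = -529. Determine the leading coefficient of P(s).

Write P(s) = as^3 + bs^2 + cs + d. Substituting each data point gives a linear system:
  -8a + 4b - 2c + d = 17
  d = 1
  8a + 4b + 2c + d = -31
  125a + 25b + 5c + d = -529
Solving the system yields a = -4, b = -2, c = 4, d = 1.
So P(s) = -4s³ - 2s² + 4s + 1.
The leading coefficient is -4.

-4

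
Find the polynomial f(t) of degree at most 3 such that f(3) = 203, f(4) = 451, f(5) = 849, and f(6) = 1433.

f(t) = 6t^3 + 3t^2 + 5t - 1

Write f(t) = at^3 + bt^2 + ct + d. Substituting each data point gives a linear system:
  27a + 9b + 3c + d = 203
  64a + 16b + 4c + d = 451
  125a + 25b + 5c + d = 849
  216a + 36b + 6c + d = 1433
Solving the system yields a = 6, b = 3, c = 5, d = -1.
So f(t) = 6t^3 + 3t^2 + 5t - 1.
Check: f(3) = 203. ✓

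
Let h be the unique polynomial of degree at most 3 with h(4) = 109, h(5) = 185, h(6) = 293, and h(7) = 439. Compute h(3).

59

Forward differences of the values at n = 4, 5, 6, 7:
  h  : 109  185  293  439
  Δ  : 76  108  146
  Δ^2: 32  38
  Δ^3: 6
The third differences are constant, confirming degree 3.
Interpolating (Newton forward form) and evaluating at n = 3 gives h(3) = 59.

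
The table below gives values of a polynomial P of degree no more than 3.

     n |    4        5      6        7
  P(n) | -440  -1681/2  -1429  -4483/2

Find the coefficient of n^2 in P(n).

Write P(n) = an^3 + bn^2 + cn + d. Substituting each data point gives a linear system:
  64a + 16b + 4c + d = -440
  125a + 25b + 5c + d = -1681/2
  216a + 36b + 6c + d = -1429
  343a + 49b + 7c + d = -4483/2
Solving the system yields a = -6, b = -4, c = 3/2, d = 2.
So P(n) = -6n^3 - 4n^2 + (3/2)n + 2.
The coefficient of n^2 is -4.

-4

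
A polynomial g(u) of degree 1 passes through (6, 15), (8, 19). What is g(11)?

25

Using the Lagrange interpolation formula with nodes 6, 8:
  L_0(u) = (u - 8) / -2
  L_1(u) = (u - 6) / 2
Then g(u) = 15·L_0(u) + 19·L_1(u).
Expanding and collecting terms gives g(u) = 2u + 3.
Evaluating at u = 11: g(11) = 25.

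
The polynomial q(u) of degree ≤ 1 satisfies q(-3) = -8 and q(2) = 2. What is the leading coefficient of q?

Write q(u) = au + b. Substituting each data point gives a linear system:
  -3a + b = -8
  2a + b = 2
Solving the system yields a = 2, b = -2.
So q(u) = 2u - 2.
The leading coefficient is 2.

2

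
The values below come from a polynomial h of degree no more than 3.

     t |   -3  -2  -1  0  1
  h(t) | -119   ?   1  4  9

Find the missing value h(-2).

-30

On equispaced nodes a degree-3 polynomial has vanishing fourth forward difference, so
  h(-3) - 4·h(-2) + 6·h(-1) - 4·h(0) + h(1) = 0.
Substituting the known values and solving for h(-2):
  -4·h(-2) = 120
  h(-2) = -30.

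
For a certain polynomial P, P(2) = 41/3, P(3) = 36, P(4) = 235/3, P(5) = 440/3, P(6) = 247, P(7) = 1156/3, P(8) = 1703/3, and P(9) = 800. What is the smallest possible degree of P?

Forward differences of the values at u = 2, 3, 4, 5, 6, 7, 8, 9:
  P  : 41/3  36  235/3  440/3  247  1156/3  1703/3  800
  Δ  : 67/3  127/3  205/3  301/3  415/3  547/3  697/3
  Δ^2: 20  26  32  38  44  50
  Δ^3: 6  6  6  6  6
  Δ^4: 0  0  0  0
  Δ^5: 0  0  0
  Δ^6: 0  0
  Δ^7: 0
The third differences are constant (6) and nonzero, while all higher differences vanish, so the minimal degree is 3.

3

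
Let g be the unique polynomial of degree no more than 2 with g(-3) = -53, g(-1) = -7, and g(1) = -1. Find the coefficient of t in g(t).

Write g(t) = at^2 + bt + c. Substituting each data point gives a linear system:
  9a - 3b + c = -53
  a - b + c = -7
  a + b + c = -1
Solving the system yields a = -5, b = 3, c = 1.
So g(t) = -5t^2 + 3t + 1.
The coefficient of t is 3.

3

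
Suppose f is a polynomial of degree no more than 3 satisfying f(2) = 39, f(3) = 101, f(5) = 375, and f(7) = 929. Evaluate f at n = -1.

9

Write f(n) = an^3 + bn^2 + cn + d. Substituting each data point gives a linear system:
  8a + 4b + 2c + d = 39
  27a + 9b + 3c + d = 101
  125a + 25b + 5c + d = 375
  343a + 49b + 7c + d = 929
Solving the system yields a = 2, b = 5, c = -1, d = 5.
So f(n) = 2n^3 + 5n^2 - n + 5.
Then f(-1) = 9.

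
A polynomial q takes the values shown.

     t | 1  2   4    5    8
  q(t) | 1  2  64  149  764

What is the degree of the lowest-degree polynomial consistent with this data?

3

Divided differences on the nodes 1, 2, 4, 5, 8:
  order 0: 1  2  64  149  764
  order 1: 1  31  85  205
  order 2: 10  18  30
  order 3: 2  2
  order 4: 0
The order-3 divided differences are all 2 (nonzero) and every higher order vanishes, so the data lies on a polynomial of degree exactly 3.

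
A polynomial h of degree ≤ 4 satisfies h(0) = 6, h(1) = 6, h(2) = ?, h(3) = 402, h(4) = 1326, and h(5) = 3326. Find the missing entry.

The 5 known points determine the degree-4 polynomial uniquely.
Write h(s) = as^4 + bs^3 + cs^2 + ds + e. Substituting each data point gives a linear system:
  e = 6
  a + b + c + d + e = 6
  81a + 27b + 9c + 3d + e = 402
  256a + 64b + 16c + 4d + e = 1326
  625a + 125b + 25c + 5d + e = 3326
Solving the system yields a = 6, b = -4, c = 4, d = -6, e = 6.
So h(s) = 6s^4 - 4s^3 + 4s^2 - 6s + 6.
Then h(2) = 74.

74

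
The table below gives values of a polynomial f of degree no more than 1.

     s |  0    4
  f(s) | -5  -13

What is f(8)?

-21

Write f(s) = as + b. Substituting each data point gives a linear system:
  b = -5
  4a + b = -13
Solving the system yields a = -2, b = -5.
So f(s) = -2s - 5.
Then f(8) = -21.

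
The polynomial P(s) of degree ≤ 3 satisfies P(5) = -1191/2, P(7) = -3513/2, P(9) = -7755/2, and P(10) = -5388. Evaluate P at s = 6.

-1074

Using the Lagrange interpolation formula with nodes 5, 7, 9, 10:
  L_0(s) = (s - 7)(s - 9)(s - 10) / -40
  L_1(s) = (s - 5)(s - 9)(s - 10) / 12
  L_2(s) = (s - 5)(s - 7)(s - 10) / -8
  L_3(s) = (s - 5)(s - 7)(s - 9) / 15
Then P(s) = -1191/2·L_0(s) - 3513/2·L_1(s) - 7755/2·L_2(s) - 5388·L_3(s).
Expanding and collecting terms gives P(s) = -6s^3 + 6s^2 + (3/2)s - 3.
Evaluating at s = 6: P(6) = -1074.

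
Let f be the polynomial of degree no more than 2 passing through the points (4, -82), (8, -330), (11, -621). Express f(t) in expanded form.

Using the Lagrange interpolation formula with nodes 4, 8, 11:
  L_0(t) = (t - 8)(t - 11) / 28
  L_1(t) = (t - 4)(t - 11) / -12
  L_2(t) = (t - 4)(t - 8) / 21
Then f(t) = -82·L_0(t) - 330·L_1(t) - 621·L_2(t).
Expanding and collecting terms gives f(t) = -5t^2 - 2t + 6.
Check: f(4) = -82. ✓

f(t) = -5t^2 - 2t + 6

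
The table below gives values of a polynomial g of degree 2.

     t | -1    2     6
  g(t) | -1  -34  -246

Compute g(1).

-11

Write g(t) = at^2 + bt + c. Substituting each data point gives a linear system:
  a - b + c = -1
  4a + 2b + c = -34
  36a + 6b + c = -246
Solving the system yields a = -6, b = -5, c = 0.
So g(t) = -6t^2 - 5t.
Then g(1) = -11.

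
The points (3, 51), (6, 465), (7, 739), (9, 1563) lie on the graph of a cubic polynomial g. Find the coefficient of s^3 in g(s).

2

Write g(s) = as^3 + bs^2 + cs + d. Substituting each data point gives a linear system:
  27a + 9b + 3c + d = 51
  216a + 36b + 6c + d = 465
  343a + 49b + 7c + d = 739
  729a + 81b + 9c + d = 1563
Solving the system yields a = 2, b = 2, c = -6, d = -3.
So g(s) = 2s³ + 2s² - 6s - 3.
The leading coefficient is 2.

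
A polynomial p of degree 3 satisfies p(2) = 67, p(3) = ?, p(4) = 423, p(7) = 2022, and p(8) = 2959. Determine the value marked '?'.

194

The 4 known points determine the degree-3 polynomial uniquely.
Write p(s) = as^3 + bs^2 + cs + d. Substituting each data point gives a linear system:
  8a + 4b + 2c + d = 67
  64a + 16b + 4c + d = 423
  343a + 49b + 7c + d = 2022
  512a + 64b + 8c + d = 2959
Solving the system yields a = 5, b = 6, c = 2, d = -1.
So p(s) = 5s³ + 6s² + 2s - 1.
Then p(3) = 194.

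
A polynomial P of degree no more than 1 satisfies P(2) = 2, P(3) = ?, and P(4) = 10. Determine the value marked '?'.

6

The 2 known points determine the degree-1 polynomial uniquely.
Write P(n) = an + b. Substituting each data point gives a linear system:
  2a + b = 2
  4a + b = 10
Solving the system yields a = 4, b = -6.
So P(n) = 4n - 6.
Then P(3) = 6.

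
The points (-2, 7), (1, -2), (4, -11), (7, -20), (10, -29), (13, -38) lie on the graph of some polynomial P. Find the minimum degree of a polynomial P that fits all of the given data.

1

Forward differences of the values at u = -2, 1, 4, 7, 10, 13:
  P  : 7  -2  -11  -20  -29  -38
  Δ  : -9  -9  -9  -9  -9
  Δ^2: 0  0  0  0
  Δ^3: 0  0  0
  Δ^4: 0  0
  Δ^5: 0
The first differences are constant (-9) and nonzero, while all higher differences vanish, so the minimal degree is 1.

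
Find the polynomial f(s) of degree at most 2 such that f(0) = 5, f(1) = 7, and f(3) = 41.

Using the Lagrange interpolation formula with nodes 0, 1, 3:
  L_0(s) = (s - 1)(s - 3) / 3
  L_1(s) = s(s - 3) / -2
  L_2(s) = s(s - 1) / 6
Then f(s) = 5·L_0(s) + 7·L_1(s) + 41·L_2(s).
Expanding and collecting terms gives f(s) = 5s² - 3s + 5.
Check: f(3) = 41. ✓

f(s) = 5s^2 - 3s + 5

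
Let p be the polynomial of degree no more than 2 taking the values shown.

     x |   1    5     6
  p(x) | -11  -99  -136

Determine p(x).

p(x) = -3x^2 - 4x - 4

Using the Lagrange interpolation formula with nodes 1, 5, 6:
  L_0(x) = (x - 5)(x - 6) / 20
  L_1(x) = (x - 1)(x - 6) / -4
  L_2(x) = (x - 1)(x - 5) / 5
Then p(x) = -11·L_0(x) - 99·L_1(x) - 136·L_2(x).
Expanding and collecting terms gives p(x) = -3x^2 - 4x - 4.
Check: p(1) = -11. ✓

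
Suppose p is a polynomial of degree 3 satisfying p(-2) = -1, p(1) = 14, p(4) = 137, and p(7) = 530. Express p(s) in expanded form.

Write p(s) = as^3 + bs^2 + cs + d. Substituting each data point gives a linear system:
  -8a + 4b - 2c + d = -1
  a + b + c + d = 14
  64a + 16b + 4c + d = 137
  343a + 49b + 7c + d = 530
Solving the system yields a = 1, b = 3, c = 5, d = 5.
So p(s) = s^3 + 3s^2 + 5s + 5.
Check: p(7) = 530. ✓

p(s) = s^3 + 3s^2 + 5s + 5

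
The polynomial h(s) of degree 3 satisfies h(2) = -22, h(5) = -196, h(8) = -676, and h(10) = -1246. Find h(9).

-932

Using the Lagrange interpolation formula with nodes 2, 5, 8, 10:
  L_0(s) = (s - 5)(s - 8)(s - 10) / -144
  L_1(s) = (s - 2)(s - 8)(s - 10) / 45
  L_2(s) = (s - 2)(s - 5)(s - 10) / -36
  L_3(s) = (s - 2)(s - 5)(s - 8) / 80
Then h(s) = -22·L_0(s) - 196·L_1(s) - 676·L_2(s) - 1246·L_3(s).
Expanding and collecting terms gives h(s) = -s³ - 2s² - 5s + 4.
Evaluating at s = 9: h(9) = -932.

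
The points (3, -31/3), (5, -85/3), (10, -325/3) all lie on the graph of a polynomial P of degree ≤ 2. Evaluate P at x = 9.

Using the Lagrange interpolation formula with nodes 3, 5, 10:
  L_0(x) = (x - 5)(x - 10) / 14
  L_1(x) = (x - 3)(x - 10) / -10
  L_2(x) = (x - 3)(x - 5) / 35
Then P(x) = -31/3·L_0(x) - 85/3·L_1(x) - 325/3·L_2(x).
Expanding and collecting terms gives P(x) = -x^2 - x + 5/3.
Evaluating at x = 9: P(9) = -265/3.

-265/3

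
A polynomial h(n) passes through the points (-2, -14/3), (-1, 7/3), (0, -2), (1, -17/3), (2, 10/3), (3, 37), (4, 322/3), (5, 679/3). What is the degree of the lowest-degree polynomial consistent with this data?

Forward differences of the values at n = -2, -1, 0, 1, 2, 3, 4, 5:
  h  : -14/3  7/3  -2  -17/3  10/3  37  322/3  679/3
  Δ  : 7  -13/3  -11/3  9  101/3  211/3  119
  Δ^2: -34/3  2/3  38/3  74/3  110/3  146/3
  Δ^3: 12  12  12  12  12
  Δ^4: 0  0  0  0
  Δ^5: 0  0  0
  Δ^6: 0  0
  Δ^7: 0
The third differences are constant (12) and nonzero, while all higher differences vanish, so the minimal degree is 3.

3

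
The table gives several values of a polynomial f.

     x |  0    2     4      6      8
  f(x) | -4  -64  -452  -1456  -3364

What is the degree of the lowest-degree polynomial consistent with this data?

Forward differences of the values at x = 0, 2, 4, 6, 8:
  f  : -4  -64  -452  -1456  -3364
  Δ  : -60  -388  -1004  -1908
  Δ^2: -328  -616  -904
  Δ^3: -288  -288
  Δ^4: 0
The third differences are constant (-288) and nonzero, while all higher differences vanish, so the minimal degree is 3.

3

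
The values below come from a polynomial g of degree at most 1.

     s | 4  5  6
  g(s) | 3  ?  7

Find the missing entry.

On equispaced nodes a degree-1 polynomial has vanishing second forward difference, so
  g(4) - 2·g(5) + g(6) = 0.
Substituting the known values and solving for g(5):
  -2·g(5) = -10
  g(5) = 5.

5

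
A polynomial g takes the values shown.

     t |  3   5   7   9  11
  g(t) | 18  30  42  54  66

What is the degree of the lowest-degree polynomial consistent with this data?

Forward differences of the values at t = 3, 5, 7, 9, 11:
  g  : 18  30  42  54  66
  Δ  : 12  12  12  12
  Δ^2: 0  0  0
  Δ^3: 0  0
  Δ^4: 0
The first differences are constant (12) and nonzero, while all higher differences vanish, so the minimal degree is 1.

1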